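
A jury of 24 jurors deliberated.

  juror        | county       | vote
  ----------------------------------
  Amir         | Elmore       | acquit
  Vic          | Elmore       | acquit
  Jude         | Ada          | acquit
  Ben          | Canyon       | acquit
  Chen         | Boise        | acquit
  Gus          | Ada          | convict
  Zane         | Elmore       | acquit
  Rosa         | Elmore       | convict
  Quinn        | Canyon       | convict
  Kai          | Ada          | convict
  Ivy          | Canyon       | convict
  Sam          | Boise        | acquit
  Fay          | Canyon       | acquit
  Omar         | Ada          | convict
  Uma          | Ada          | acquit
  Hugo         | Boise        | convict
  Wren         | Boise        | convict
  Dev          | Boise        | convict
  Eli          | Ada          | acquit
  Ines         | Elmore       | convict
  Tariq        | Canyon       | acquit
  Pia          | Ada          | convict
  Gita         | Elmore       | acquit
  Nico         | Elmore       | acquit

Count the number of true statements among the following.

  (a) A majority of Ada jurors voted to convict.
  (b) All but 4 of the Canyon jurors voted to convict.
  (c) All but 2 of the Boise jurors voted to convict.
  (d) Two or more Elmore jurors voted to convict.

(a) Ada: |A| = 7, |A ∩ B| = 4; needs |A ∩ B| > |A ∖ B| — true.
(b) Canyon: |A| = 5, |A ∩ B| = 2; needs |A ∖ B| = 4 — false.
(c) Boise: |A| = 5, |A ∩ B| = 3; needs |A ∖ B| = 2 — true.
(d) Elmore: |A| = 7, |A ∩ B| = 2; needs |A ∩ B| ≥ 2 — true.

3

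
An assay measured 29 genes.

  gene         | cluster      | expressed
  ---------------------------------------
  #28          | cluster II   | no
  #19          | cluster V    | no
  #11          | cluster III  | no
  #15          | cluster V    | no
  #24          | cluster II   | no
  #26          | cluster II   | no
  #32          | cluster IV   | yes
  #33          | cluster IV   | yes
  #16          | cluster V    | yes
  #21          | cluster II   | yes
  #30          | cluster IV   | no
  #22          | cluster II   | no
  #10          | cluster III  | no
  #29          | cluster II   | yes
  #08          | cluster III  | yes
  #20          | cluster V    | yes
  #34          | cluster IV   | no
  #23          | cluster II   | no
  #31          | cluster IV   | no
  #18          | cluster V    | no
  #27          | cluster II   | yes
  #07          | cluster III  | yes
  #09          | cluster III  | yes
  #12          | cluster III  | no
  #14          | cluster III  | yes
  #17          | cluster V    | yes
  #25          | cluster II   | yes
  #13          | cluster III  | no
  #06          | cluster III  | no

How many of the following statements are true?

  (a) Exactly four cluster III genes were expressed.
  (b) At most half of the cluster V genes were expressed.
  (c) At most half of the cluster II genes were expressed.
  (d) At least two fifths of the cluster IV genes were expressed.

4

(a) cluster III: |A| = 9, |A ∩ B| = 4; needs |A ∩ B| = 4 — true.
(b) cluster V: |A| = 6, |A ∩ B| = 3; needs |A ∩ B| ≤ |A ∖ B| — true.
(c) cluster II: |A| = 9, |A ∩ B| = 4; needs |A ∩ B| ≤ |A ∖ B| — true.
(d) cluster IV: |A| = 5, |A ∩ B| = 2; needs |A ∩ B| / |A| ≥ 2/5 — true.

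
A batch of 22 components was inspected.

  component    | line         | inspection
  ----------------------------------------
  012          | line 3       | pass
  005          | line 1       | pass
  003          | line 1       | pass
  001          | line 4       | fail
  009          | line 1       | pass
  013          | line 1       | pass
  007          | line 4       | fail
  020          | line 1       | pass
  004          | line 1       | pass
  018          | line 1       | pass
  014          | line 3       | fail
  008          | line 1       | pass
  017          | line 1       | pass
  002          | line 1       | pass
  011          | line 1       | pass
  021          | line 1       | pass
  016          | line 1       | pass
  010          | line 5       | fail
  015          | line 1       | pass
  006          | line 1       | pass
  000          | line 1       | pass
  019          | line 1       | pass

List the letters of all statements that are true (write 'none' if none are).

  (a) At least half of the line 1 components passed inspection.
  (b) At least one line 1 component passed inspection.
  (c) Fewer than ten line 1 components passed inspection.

(a), (b)

|A| = 17, |A ∩ B| = 17, |A ∖ B| = 0.
(a) |A ∩ B| ≥ |A ∖ B|: holds.
(b) A ∩ B ≠ ∅ (|A ∩ B| ≥ 1): holds.
(c) |A ∩ B| < 10: fails.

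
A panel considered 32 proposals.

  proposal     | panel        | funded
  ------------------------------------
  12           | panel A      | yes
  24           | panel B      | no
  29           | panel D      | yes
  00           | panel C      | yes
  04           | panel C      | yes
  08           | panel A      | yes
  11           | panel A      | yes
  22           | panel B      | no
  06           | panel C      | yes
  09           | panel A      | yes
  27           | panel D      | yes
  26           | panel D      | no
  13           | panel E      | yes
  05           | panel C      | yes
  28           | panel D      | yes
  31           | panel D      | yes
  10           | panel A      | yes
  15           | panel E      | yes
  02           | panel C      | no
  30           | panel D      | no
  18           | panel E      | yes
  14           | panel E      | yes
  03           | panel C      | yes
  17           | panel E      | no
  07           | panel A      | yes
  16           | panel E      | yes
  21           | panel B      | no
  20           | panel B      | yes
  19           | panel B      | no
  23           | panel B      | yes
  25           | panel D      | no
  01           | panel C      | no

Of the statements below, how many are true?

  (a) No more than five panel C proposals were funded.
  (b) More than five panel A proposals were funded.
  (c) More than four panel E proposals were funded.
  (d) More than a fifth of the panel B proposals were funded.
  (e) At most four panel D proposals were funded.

(a) panel C: |A| = 7, |A ∩ B| = 5; needs |A ∩ B| ≤ 5 — true.
(b) panel A: |A| = 6, |A ∩ B| = 6; needs |A ∩ B| > 5 — true.
(c) panel E: |A| = 6, |A ∩ B| = 5; needs |A ∩ B| > 4 — true.
(d) panel B: |A| = 6, |A ∩ B| = 2; needs |A ∩ B| / |A| > 1/5 — true.
(e) panel D: |A| = 7, |A ∩ B| = 4; needs |A ∩ B| ≤ 4 — true.

5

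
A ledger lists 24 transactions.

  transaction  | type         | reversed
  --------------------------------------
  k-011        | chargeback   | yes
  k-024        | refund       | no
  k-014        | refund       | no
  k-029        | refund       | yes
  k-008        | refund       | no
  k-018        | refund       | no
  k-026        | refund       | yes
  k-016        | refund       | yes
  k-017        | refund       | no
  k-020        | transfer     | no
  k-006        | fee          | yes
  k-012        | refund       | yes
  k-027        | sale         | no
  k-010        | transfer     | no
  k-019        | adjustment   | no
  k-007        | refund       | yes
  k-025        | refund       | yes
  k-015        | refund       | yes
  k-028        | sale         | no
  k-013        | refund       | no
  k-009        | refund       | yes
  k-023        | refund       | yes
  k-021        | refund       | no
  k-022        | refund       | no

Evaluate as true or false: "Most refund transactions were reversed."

'Most refund transactions were reversed' holds iff |A ∩ B| > |A ∖ B|.
|A| = 17, |A ∩ B| = 9, |A ∖ B| = 8.
9 > 8, so the statement is true.

True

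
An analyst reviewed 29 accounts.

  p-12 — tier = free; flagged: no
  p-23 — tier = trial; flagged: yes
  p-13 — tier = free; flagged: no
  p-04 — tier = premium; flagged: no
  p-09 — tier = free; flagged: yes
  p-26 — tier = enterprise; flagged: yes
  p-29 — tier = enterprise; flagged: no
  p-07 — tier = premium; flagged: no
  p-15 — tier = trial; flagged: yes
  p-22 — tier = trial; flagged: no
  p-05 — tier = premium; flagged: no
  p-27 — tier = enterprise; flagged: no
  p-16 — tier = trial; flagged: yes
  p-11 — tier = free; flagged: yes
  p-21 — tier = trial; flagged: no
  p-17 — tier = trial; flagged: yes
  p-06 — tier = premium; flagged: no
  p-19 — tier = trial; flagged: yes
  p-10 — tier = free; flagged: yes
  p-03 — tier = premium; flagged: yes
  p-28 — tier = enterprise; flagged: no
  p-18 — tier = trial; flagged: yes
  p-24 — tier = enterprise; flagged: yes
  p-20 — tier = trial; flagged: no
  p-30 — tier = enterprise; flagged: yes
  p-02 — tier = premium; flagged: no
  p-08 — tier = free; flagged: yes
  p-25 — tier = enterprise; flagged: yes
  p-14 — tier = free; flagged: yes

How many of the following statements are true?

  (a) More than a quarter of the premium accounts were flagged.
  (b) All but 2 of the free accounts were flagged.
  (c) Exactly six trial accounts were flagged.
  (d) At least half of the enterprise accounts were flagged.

(a) premium: |A| = 6, |A ∩ B| = 1; needs |A ∩ B| / |A| > 1/4 — false.
(b) free: |A| = 7, |A ∩ B| = 5; needs |A ∖ B| = 2 — true.
(c) trial: |A| = 9, |A ∩ B| = 6; needs |A ∩ B| = 6 — true.
(d) enterprise: |A| = 7, |A ∩ B| = 4; needs |A ∩ B| ≥ |A ∖ B| — true.

3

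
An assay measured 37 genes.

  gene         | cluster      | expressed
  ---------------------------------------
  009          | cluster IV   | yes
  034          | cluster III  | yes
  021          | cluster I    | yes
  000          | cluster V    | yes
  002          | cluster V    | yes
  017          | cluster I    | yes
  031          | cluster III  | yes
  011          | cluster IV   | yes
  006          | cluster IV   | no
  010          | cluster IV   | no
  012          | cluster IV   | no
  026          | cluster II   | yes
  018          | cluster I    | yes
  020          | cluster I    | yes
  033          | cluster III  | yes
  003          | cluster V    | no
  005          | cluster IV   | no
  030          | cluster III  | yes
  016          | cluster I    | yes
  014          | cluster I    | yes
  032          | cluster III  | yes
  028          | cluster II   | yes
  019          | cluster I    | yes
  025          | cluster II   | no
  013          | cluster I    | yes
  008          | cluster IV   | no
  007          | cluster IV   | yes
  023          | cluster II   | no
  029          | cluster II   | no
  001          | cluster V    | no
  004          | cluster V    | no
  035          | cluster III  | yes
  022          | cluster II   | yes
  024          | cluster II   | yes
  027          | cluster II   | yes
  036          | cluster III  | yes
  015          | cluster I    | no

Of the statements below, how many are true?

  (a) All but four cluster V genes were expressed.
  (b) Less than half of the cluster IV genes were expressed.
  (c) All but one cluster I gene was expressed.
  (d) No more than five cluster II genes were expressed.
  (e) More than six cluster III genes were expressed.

(a) cluster V: |A| = 5, |A ∩ B| = 2; needs |A ∖ B| = 4 — false.
(b) cluster IV: |A| = 8, |A ∩ B| = 3; needs |A ∩ B| < |A ∖ B| — true.
(c) cluster I: |A| = 9, |A ∩ B| = 8; needs |A ∖ B| = 1 — true.
(d) cluster II: |A| = 8, |A ∩ B| = 5; needs |A ∩ B| ≤ 5 — true.
(e) cluster III: |A| = 7, |A ∩ B| = 7; needs |A ∩ B| > 6 — true.

4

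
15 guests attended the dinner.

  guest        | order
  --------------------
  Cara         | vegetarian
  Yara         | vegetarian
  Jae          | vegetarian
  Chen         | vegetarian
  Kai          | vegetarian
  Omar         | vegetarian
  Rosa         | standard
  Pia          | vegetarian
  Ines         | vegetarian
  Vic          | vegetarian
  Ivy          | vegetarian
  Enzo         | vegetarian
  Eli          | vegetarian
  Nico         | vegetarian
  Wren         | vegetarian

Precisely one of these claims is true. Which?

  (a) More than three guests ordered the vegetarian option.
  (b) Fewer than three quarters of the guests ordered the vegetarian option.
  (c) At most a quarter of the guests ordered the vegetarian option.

(a)

|A| = 15, |A ∩ B| = 14, |A ∖ B| = 1.
(a) requires |A ∩ B| > 3: true.
(b) requires |A ∩ B| / |A| < 3/4: false.
(c) requires |A ∩ B| / |A| ≤ 1/4: false.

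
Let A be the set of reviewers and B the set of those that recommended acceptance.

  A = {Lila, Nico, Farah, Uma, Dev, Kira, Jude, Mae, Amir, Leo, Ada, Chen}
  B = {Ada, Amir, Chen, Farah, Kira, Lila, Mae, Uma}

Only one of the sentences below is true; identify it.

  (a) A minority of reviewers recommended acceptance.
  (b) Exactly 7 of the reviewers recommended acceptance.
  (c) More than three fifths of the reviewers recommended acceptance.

(c)

|A| = 12, |A ∩ B| = 8, |A ∖ B| = 4.
(a) requires |A ∩ B| < |A ∖ B|: false.
(b) requires |A ∩ B| = 7: false.
(c) requires |A ∩ B| / |A| > 3/5: true.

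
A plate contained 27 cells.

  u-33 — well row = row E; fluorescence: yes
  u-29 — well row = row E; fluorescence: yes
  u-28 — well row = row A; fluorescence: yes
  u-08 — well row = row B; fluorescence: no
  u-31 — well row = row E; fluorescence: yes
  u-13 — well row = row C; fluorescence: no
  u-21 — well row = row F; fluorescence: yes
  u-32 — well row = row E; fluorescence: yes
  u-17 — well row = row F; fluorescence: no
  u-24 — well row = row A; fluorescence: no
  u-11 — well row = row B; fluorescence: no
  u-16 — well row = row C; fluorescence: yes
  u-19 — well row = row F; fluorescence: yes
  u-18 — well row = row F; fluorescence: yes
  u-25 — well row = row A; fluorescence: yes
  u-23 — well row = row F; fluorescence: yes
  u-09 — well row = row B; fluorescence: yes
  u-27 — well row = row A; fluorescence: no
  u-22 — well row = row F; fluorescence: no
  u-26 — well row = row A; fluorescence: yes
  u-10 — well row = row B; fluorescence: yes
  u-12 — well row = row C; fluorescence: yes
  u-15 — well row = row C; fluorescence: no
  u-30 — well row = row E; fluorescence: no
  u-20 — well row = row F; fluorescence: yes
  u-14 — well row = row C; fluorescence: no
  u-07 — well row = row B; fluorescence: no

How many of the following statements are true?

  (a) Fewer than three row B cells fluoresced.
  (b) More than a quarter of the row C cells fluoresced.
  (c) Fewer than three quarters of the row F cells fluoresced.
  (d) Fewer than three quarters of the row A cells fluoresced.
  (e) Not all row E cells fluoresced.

(a) row B: |A| = 5, |A ∩ B| = 2; needs |A ∩ B| < 3 — true.
(b) row C: |A| = 5, |A ∩ B| = 2; needs |A ∩ B| / |A| > 1/4 — true.
(c) row F: |A| = 7, |A ∩ B| = 5; needs |A ∩ B| / |A| < 3/4 — true.
(d) row A: |A| = 5, |A ∩ B| = 3; needs |A ∩ B| / |A| < 3/4 — true.
(e) row E: |A| = 5, |A ∩ B| = 4; needs A ⊄ B (|A ∖ B| ≥ 1) — true.

5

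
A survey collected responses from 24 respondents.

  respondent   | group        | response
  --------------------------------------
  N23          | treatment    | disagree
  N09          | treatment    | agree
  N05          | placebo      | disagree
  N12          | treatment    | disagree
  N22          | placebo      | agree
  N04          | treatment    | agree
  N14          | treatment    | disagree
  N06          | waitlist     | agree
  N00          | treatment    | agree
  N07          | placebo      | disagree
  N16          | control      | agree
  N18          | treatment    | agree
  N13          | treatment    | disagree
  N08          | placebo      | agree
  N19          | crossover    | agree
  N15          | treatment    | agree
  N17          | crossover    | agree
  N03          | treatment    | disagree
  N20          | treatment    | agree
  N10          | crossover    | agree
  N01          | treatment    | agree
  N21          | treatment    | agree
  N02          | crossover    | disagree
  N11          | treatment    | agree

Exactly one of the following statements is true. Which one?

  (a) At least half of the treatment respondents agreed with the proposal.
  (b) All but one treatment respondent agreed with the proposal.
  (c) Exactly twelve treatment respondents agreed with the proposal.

(a)

|A| = 14, |A ∩ B| = 9, |A ∖ B| = 5.
(a) requires |A ∩ B| ≥ |A ∖ B|: true.
(b) requires |A ∖ B| = 1: false.
(c) requires |A ∩ B| = 12: false.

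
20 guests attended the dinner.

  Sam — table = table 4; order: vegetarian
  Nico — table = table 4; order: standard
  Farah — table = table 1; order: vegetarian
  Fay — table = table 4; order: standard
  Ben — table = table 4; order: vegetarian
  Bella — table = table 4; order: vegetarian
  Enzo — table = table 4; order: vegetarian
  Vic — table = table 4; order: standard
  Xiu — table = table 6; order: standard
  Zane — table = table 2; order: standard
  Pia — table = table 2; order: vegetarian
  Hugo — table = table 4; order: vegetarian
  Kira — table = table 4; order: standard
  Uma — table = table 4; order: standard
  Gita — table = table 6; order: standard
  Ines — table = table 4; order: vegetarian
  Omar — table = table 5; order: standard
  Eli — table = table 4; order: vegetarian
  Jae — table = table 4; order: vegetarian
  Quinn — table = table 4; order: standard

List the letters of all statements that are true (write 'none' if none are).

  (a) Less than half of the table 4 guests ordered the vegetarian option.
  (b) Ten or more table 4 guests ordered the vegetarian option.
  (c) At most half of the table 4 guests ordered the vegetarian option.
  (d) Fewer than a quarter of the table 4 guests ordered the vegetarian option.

none

|A| = 14, |A ∩ B| = 8, |A ∖ B| = 6.
(a) |A ∩ B| < |A ∖ B|: fails.
(b) |A ∩ B| ≥ 10: fails.
(c) |A ∩ B| ≤ |A ∖ B|: fails.
(d) |A ∩ B| / |A| < 1/4: fails.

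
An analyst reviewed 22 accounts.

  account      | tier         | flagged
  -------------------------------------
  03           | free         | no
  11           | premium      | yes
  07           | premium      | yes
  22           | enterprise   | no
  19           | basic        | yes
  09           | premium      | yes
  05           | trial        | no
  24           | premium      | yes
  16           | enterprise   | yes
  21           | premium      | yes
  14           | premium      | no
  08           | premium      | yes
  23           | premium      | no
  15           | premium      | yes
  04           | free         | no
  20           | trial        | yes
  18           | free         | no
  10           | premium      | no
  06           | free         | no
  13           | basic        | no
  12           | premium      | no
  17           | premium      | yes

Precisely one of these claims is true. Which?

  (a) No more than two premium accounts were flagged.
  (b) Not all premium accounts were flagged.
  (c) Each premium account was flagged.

|A| = 12, |A ∩ B| = 8, |A ∖ B| = 4.
(a) requires |A ∩ B| ≤ 2: false.
(b) requires A ⊄ B (|A ∖ B| ≥ 1): true.
(c) requires A ⊆ B, i.e. every element of A is in B (|A ∖ B| = 0): false.

(b)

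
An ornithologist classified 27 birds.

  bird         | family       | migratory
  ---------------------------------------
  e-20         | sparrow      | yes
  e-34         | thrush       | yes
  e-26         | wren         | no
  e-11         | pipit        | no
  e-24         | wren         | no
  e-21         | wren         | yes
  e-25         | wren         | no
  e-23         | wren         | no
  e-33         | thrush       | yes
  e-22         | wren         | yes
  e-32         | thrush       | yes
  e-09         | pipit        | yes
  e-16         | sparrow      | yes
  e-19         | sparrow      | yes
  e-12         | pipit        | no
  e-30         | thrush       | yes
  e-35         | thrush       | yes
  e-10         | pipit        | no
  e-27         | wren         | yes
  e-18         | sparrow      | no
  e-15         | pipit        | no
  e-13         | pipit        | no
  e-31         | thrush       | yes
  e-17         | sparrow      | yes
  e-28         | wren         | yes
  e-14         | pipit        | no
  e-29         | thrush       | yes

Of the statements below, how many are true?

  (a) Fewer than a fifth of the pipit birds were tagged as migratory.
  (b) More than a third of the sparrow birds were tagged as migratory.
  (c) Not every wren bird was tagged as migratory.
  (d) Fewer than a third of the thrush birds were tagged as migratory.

(a) pipit: |A| = 7, |A ∩ B| = 1; needs |A ∩ B| / |A| < 1/5 — true.
(b) sparrow: |A| = 5, |A ∩ B| = 4; needs |A ∩ B| / |A| > 1/3 — true.
(c) wren: |A| = 8, |A ∩ B| = 4; needs A ⊄ B (|A ∖ B| ≥ 1) — true.
(d) thrush: |A| = 7, |A ∩ B| = 7; needs |A ∩ B| / |A| < 1/3 — false.

3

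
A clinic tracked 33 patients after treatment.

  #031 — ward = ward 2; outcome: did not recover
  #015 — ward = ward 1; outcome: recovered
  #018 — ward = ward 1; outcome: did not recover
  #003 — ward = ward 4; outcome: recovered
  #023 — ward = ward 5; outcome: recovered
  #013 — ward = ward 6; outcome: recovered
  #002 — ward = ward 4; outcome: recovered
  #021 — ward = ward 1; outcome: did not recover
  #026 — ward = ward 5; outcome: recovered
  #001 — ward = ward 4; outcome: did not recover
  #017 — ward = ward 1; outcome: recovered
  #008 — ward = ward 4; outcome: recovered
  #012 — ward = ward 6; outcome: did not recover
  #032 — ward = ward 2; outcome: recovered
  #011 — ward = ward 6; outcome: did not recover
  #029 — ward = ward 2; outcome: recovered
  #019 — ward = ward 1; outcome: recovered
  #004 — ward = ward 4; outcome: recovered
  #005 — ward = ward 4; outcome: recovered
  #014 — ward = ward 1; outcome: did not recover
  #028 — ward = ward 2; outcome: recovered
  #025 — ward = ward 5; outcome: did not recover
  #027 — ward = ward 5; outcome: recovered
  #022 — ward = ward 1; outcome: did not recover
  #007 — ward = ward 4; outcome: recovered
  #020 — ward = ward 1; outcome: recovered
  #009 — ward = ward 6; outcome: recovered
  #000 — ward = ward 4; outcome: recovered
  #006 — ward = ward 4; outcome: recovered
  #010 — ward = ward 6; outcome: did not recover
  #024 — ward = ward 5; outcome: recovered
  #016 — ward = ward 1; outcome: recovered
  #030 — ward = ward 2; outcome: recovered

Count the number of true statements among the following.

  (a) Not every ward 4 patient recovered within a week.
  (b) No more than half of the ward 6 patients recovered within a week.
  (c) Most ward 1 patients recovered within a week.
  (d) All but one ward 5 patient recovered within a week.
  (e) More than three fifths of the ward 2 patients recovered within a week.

5

(a) ward 4: |A| = 9, |A ∩ B| = 8; needs A ⊄ B (|A ∖ B| ≥ 1) — true.
(b) ward 6: |A| = 5, |A ∩ B| = 2; needs |A ∩ B| ≤ |A ∖ B| — true.
(c) ward 1: |A| = 9, |A ∩ B| = 5; needs |A ∩ B| > |A ∖ B| — true.
(d) ward 5: |A| = 5, |A ∩ B| = 4; needs |A ∖ B| = 1 — true.
(e) ward 2: |A| = 5, |A ∩ B| = 4; needs |A ∩ B| / |A| > 3/5 — true.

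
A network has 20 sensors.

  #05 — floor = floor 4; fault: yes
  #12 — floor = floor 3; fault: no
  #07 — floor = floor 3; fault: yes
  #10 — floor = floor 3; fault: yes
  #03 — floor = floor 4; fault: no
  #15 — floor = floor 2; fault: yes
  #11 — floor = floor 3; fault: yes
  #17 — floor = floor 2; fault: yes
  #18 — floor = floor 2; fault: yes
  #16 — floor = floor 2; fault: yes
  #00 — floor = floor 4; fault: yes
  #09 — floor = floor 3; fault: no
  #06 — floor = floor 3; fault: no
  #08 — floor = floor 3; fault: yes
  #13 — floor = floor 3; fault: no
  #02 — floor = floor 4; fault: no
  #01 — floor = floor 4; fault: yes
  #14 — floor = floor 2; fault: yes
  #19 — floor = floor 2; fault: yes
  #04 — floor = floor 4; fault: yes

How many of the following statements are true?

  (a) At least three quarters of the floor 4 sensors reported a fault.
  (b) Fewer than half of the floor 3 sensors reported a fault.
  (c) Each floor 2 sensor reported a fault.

1

(a) floor 4: |A| = 6, |A ∩ B| = 4; needs |A ∩ B| / |A| ≥ 3/4 — false.
(b) floor 3: |A| = 8, |A ∩ B| = 4; needs |A ∩ B| < |A ∖ B| — false.
(c) floor 2: |A| = 6, |A ∩ B| = 6; needs A ⊆ B, i.e. every element of A is in B (|A ∖ B| = 0) — true.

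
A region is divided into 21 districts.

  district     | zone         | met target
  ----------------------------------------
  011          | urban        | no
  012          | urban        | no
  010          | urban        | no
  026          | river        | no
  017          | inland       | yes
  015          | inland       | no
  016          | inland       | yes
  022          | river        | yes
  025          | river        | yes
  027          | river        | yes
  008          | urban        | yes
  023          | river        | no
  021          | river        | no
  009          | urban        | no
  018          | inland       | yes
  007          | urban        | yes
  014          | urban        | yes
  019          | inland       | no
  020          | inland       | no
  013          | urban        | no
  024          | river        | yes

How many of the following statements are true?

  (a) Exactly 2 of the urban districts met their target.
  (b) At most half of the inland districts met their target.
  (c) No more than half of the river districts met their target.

(a) urban: |A| = 8, |A ∩ B| = 3; needs |A ∩ B| = 2 — false.
(b) inland: |A| = 6, |A ∩ B| = 3; needs |A ∩ B| ≤ |A ∖ B| — true.
(c) river: |A| = 7, |A ∩ B| = 4; needs |A ∩ B| ≤ |A ∖ B| — false.

1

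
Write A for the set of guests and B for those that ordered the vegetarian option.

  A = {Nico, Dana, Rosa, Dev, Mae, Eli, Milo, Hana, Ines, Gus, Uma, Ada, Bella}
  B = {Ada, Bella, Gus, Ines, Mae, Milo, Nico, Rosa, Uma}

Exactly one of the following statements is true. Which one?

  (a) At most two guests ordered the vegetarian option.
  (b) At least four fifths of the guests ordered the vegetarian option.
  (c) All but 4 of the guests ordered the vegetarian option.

(c)

|A| = 13, |A ∩ B| = 9, |A ∖ B| = 4.
(a) requires |A ∩ B| ≤ 2: false.
(b) requires |A ∩ B| / |A| ≥ 4/5: false.
(c) requires |A ∖ B| = 4: true.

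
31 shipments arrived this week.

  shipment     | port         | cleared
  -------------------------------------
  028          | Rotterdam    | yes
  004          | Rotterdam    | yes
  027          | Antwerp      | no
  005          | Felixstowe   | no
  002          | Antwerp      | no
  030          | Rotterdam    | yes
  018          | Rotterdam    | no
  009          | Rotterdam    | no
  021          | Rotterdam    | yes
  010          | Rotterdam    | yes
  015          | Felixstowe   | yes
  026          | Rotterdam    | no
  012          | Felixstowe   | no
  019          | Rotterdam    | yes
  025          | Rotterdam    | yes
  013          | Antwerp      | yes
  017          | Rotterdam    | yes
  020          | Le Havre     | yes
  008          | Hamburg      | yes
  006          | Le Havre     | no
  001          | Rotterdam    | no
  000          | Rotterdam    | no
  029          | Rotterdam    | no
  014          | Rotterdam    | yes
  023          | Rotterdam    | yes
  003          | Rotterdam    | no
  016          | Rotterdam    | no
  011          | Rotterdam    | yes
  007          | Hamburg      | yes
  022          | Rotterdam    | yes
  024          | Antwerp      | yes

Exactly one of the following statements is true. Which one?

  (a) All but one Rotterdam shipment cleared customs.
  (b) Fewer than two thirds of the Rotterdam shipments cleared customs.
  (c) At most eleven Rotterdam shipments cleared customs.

(b)

|A| = 20, |A ∩ B| = 12, |A ∖ B| = 8.
(a) requires |A ∖ B| = 1: false.
(b) requires |A ∩ B| / |A| < 2/3: true.
(c) requires |A ∩ B| ≤ 11: false.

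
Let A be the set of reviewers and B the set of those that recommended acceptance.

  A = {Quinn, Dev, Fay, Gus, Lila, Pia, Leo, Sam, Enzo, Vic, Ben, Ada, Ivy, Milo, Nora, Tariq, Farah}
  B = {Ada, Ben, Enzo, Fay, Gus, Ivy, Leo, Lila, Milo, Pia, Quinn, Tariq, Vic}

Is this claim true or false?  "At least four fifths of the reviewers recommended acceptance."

Truth condition: |A ∩ B| / |A| ≥ 4/5.
|A| = 17, |A ∩ B| = 13, |A ∖ B| = 4.
|A ∩ B|/|A| = 13/17, so the statement is false.

False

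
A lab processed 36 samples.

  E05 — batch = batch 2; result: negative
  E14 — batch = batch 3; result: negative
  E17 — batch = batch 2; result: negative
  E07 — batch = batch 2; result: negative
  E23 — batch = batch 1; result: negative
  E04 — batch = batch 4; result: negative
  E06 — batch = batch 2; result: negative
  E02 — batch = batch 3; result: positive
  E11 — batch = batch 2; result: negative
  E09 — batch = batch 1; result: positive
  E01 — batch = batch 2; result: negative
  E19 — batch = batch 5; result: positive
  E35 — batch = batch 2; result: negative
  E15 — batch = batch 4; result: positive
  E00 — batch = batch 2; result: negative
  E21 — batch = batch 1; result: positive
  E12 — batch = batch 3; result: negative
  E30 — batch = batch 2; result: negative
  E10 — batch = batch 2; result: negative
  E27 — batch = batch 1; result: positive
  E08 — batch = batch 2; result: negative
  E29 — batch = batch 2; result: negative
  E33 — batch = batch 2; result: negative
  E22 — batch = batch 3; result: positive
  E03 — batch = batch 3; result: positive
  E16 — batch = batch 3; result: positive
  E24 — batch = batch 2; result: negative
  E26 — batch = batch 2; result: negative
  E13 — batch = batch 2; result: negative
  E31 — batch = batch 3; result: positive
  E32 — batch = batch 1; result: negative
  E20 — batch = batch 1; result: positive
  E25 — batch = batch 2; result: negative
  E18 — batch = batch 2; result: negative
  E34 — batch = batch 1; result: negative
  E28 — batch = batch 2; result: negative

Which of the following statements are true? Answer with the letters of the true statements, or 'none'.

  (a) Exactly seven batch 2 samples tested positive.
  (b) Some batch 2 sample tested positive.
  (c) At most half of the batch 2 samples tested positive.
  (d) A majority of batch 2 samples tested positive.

(c)

|A| = 19, |A ∩ B| = 0, |A ∖ B| = 19.
(a) |A ∩ B| = 7: fails.
(b) A ∩ B ≠ ∅ (|A ∩ B| ≥ 1): fails.
(c) |A ∩ B| ≤ |A ∖ B|: holds.
(d) |A ∩ B| > |A ∖ B|: fails.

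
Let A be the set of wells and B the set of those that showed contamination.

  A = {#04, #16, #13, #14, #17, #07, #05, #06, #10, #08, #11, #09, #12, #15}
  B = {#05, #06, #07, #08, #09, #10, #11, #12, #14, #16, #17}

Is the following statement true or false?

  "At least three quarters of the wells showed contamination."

'At least three quarters of the wells showed contamination' holds iff |A ∩ B| / |A| ≥ 3/4.
A (the restrictor) = {#04, #16, #13, #14, #17, #07, #05, #06, #10, #08, #11, #09, #12, #15}, |A| = 14.
A ∩ B = {#16, #14, #17, #07, #05, #06, #10, #08, #11, #09, #12}, so |A ∩ B| = 11.
A ∖ B = {#04, #13, #15}, so |A ∖ B| = 3.
|A ∩ B|/|A| = 11/14, so the statement is true.

True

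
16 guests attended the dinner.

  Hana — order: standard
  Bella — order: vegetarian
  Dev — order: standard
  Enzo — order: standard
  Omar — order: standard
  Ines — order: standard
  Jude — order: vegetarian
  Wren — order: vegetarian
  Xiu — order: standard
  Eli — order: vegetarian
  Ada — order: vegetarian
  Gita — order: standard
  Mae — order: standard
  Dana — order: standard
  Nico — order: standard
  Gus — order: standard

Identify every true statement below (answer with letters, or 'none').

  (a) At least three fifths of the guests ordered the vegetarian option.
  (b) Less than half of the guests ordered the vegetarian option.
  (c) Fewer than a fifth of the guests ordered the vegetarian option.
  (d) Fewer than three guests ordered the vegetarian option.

|A| = 16, |A ∩ B| = 5, |A ∖ B| = 11.
(a) |A ∩ B| / |A| ≥ 3/5: fails.
(b) |A ∩ B| < |A ∖ B|: holds.
(c) |A ∩ B| / |A| < 1/5: fails.
(d) |A ∩ B| < 3: fails.

(b)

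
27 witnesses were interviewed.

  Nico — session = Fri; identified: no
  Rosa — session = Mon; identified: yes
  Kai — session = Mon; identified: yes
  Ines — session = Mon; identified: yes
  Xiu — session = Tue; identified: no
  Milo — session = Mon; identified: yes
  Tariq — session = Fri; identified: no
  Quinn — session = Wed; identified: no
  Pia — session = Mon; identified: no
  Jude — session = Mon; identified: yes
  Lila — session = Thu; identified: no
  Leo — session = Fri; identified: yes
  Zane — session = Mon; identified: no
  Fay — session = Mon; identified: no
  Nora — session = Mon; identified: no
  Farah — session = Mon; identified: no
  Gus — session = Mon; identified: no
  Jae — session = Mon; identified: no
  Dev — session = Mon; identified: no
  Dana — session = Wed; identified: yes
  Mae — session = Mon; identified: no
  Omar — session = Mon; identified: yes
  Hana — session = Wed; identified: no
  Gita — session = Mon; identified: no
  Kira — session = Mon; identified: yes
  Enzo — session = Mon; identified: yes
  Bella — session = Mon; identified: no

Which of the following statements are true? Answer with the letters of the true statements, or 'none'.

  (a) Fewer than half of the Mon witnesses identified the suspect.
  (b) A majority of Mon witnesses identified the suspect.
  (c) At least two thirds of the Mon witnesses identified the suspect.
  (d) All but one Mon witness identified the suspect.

(a)

|A| = 19, |A ∩ B| = 8, |A ∖ B| = 11.
(a) |A ∩ B| < |A ∖ B|: holds.
(b) |A ∩ B| > |A ∖ B|: fails.
(c) |A ∩ B| / |A| ≥ 2/3: fails.
(d) |A ∖ B| = 1: fails.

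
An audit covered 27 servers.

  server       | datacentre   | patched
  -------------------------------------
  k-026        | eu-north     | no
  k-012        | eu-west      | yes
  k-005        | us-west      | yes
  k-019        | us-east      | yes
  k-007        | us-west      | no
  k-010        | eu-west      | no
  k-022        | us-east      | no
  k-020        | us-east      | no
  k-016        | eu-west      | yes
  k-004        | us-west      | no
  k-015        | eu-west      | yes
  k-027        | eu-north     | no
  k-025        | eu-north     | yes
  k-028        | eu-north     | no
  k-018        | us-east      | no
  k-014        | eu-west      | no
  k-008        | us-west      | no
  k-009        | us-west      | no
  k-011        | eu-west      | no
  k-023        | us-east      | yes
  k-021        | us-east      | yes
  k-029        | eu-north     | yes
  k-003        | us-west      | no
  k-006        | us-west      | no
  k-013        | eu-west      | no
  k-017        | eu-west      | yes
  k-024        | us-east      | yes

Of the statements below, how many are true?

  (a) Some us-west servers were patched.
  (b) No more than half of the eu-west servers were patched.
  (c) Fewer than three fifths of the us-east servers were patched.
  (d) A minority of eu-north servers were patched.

(a) us-west: |A| = 7, |A ∩ B| = 1; needs A ∩ B ≠ ∅ (|A ∩ B| ≥ 1) — true.
(b) eu-west: |A| = 8, |A ∩ B| = 4; needs |A ∩ B| ≤ |A ∖ B| — true.
(c) us-east: |A| = 7, |A ∩ B| = 4; needs |A ∩ B| / |A| < 3/5 — true.
(d) eu-north: |A| = 5, |A ∩ B| = 2; needs |A ∩ B| < |A ∖ B| — true.

4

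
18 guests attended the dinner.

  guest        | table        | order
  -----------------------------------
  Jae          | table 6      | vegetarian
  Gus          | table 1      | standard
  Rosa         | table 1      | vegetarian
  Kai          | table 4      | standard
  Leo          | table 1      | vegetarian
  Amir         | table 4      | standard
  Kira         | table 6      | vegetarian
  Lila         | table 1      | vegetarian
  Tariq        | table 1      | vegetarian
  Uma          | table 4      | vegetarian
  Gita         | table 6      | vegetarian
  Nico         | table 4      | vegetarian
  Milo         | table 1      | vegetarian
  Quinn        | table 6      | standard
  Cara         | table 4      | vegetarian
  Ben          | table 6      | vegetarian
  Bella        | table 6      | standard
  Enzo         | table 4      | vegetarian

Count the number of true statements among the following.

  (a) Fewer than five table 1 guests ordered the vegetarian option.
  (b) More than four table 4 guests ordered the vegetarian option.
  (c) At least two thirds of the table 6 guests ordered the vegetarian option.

(a) table 1: |A| = 6, |A ∩ B| = 5; needs |A ∩ B| < 5 — false.
(b) table 4: |A| = 6, |A ∩ B| = 4; needs |A ∩ B| > 4 — false.
(c) table 6: |A| = 6, |A ∩ B| = 4; needs |A ∩ B| / |A| ≥ 2/3 — true.

1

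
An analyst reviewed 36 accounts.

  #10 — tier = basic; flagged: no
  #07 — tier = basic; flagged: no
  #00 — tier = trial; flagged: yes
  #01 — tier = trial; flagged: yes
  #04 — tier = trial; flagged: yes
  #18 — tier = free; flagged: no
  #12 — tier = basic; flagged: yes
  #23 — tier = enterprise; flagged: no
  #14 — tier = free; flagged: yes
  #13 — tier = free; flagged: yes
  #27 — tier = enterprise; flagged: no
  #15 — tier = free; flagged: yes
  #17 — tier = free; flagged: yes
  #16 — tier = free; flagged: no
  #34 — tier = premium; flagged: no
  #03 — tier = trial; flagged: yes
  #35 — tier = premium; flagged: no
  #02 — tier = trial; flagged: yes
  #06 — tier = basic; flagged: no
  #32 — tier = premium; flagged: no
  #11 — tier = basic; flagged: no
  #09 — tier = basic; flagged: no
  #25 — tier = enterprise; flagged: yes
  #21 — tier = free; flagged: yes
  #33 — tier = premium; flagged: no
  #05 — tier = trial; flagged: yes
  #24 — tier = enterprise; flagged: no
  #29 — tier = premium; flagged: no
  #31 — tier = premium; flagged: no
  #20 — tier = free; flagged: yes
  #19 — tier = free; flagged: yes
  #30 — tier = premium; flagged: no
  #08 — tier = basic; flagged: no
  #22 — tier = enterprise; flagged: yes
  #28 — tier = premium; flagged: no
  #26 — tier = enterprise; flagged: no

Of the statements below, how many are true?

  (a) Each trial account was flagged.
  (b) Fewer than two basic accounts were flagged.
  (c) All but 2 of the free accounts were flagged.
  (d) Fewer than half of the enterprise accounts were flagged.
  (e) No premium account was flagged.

(a) trial: |A| = 6, |A ∩ B| = 6; needs A ⊆ B, i.e. every element of A is in B (|A ∖ B| = 0) — true.
(b) basic: |A| = 7, |A ∩ B| = 1; needs |A ∩ B| < 2 — true.
(c) free: |A| = 9, |A ∩ B| = 7; needs |A ∖ B| = 2 — true.
(d) enterprise: |A| = 6, |A ∩ B| = 2; needs |A ∩ B| < |A ∖ B| — true.
(e) premium: |A| = 8, |A ∩ B| = 0; needs A ∩ B = ∅ (|A ∩ B| = 0) — true.

5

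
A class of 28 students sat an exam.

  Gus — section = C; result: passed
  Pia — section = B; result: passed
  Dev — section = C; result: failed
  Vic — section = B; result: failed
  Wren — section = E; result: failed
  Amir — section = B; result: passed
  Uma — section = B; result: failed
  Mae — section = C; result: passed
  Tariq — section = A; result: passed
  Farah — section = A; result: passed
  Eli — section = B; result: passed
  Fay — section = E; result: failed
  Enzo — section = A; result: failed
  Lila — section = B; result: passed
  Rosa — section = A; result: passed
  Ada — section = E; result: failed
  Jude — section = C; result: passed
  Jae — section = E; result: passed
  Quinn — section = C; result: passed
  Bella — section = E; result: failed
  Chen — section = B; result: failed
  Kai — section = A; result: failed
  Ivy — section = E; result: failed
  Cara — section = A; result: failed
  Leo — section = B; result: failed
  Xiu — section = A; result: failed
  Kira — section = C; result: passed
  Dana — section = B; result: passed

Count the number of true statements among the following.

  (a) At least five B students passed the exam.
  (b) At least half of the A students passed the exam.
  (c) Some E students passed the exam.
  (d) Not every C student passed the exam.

3

(a) B: |A| = 9, |A ∩ B| = 5; needs |A ∩ B| ≥ 5 — true.
(b) A: |A| = 7, |A ∩ B| = 3; needs |A ∩ B| ≥ |A ∖ B| — false.
(c) E: |A| = 6, |A ∩ B| = 1; needs A ∩ B ≠ ∅ (|A ∩ B| ≥ 1) — true.
(d) C: |A| = 6, |A ∩ B| = 5; needs A ⊄ B (|A ∖ B| ≥ 1) — true.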